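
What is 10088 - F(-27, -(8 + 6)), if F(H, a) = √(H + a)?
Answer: 10088 - I*√41 ≈ 10088.0 - 6.4031*I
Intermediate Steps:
10088 - F(-27, -(8 + 6)) = 10088 - √(-27 - (8 + 6)) = 10088 - √(-27 - 1*14) = 10088 - √(-27 - 14) = 10088 - √(-41) = 10088 - I*√41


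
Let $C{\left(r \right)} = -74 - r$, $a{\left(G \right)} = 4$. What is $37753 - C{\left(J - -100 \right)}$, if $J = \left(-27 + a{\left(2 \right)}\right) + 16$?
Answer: $37920$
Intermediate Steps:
$J = -7$ ($J = \left(-27 + 4\right) + 16 = -23 + 16 = -7$)
$37753 - C{\left(J - -100 \right)} = 37753 - \left(-74 - \left(-7 - -100\right)\right) = 37753 - \left(-74 - \left(-7 + 100\right)\right) = 37753 - \left(-74 - 93\right) = 37753 - -167 = 37753 + 167 = 37920$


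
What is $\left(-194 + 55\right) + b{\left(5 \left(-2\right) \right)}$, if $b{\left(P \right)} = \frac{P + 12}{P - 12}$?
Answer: $- \frac{1530}{11} \approx -139.09$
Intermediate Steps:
$b{\left(P \right)} = \frac{12 + P}{-12 + P}$
$\left(-194 + 55\right) + b{\left(5 \left(-2\right) \right)} = \left(-194 + 55\right) + \frac{12 + 5 \left(-2\right)}{-12 + 5 \left(-2\right)} = -139 + \frac{12 - 10}{-12 - 10} = -139 + \frac{1}{-22} \cdot 2 = -139 - \frac{1}{11} = - \frac{1530}{11}$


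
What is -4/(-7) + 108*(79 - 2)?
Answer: 58216/7 ≈ 8316.6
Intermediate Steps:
-4/(-7) + 108*(79 - 2) = -4*(-1/7) + 108*77 = 4/7 + 8316 = 58216/7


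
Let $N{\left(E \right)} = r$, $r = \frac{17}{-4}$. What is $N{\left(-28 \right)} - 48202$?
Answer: $- \frac{192825}{4} \approx -48206.0$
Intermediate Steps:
$r = - \frac{17}{4}$ ($r = 17 \left(- \frac{1}{4}\right) = - \frac{17}{4} \approx -4.25$)
$N{\left(E \right)} = - \frac{17}{4}$
$N{\left(-28 \right)} - 48202 = - \frac{17}{4} - 48202 = - \frac{192825}{4}$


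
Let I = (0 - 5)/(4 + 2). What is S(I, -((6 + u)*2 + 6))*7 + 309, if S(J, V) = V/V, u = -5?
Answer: 316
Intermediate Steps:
I = -⅚ (I = -5/6 = -5*⅙ = -⅚ ≈ -0.83333)
S(J, V) = 1
S(I, -((6 + u)*2 + 6))*7 + 309 = 1*7 + 309 = 7 + 309 = 316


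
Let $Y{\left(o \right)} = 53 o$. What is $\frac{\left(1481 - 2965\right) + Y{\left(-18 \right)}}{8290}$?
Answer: $- \frac{1219}{4145} \approx -0.29409$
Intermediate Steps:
$\frac{\left(1481 - 2965\right) + Y{\left(-18 \right)}}{8290} = \frac{\left(1481 - 2965\right) + 53 \left(-18\right)}{8290} = \left(-1484 - 954\right) \frac{1}{8290} = \left(-2438\right) \frac{1}{8290} = - \frac{1219}{4145}$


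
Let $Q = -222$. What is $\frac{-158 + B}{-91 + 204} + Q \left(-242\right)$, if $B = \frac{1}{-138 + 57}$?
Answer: $\frac{491722973}{9153} \approx 53723.0$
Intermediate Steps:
$B = - \frac{1}{81}$ ($B = \frac{1}{-81} = - \frac{1}{81} \approx -0.012346$)
$\frac{-158 + B}{-91 + 204} + Q \left(-242\right) = \frac{-158 - \frac{1}{81}}{-91 + 204} - -53724 = - \frac{12799}{81 \cdot 113} + 53724 = \left(- \frac{12799}{81}\right) \frac{1}{113} + 53724 = - \frac{12799}{9153} + 53724 = \frac{491722973}{9153}$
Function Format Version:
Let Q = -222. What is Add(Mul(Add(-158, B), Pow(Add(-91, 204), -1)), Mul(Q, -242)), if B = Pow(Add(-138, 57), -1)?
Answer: Rational(491722973, 9153) ≈ 53723.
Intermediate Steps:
B = Rational(-1, 81) (B = Pow(-81, -1) = Rational(-1, 81) ≈ -0.012346)
Add(Mul(Add(-158, B), Pow(Add(-91, 204), -1)), Mul(Q, -242)) = Add(Mul(Add(-158, Rational(-1, 81)), Pow(Add(-91, 204), -1)), Mul(-222, -242)) = Add(Mul(Rational(-12799, 81), Pow(113, -1)), 53724) = Add(Mul(Rational(-12799, 81), Rational(1, 113)), 53724) = Add(Rational(-12799, 9153), 53724) = Rational(491722973, 9153)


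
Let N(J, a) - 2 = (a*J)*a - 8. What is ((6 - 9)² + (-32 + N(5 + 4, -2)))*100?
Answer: 700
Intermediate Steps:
N(J, a) = -6 + J*a² (N(J, a) = 2 + ((a*J)*a - 8) = 2 + ((J*a)*a - 8) = 2 + (J*a² - 8) = 2 + (-8 + J*a²) = -6 + J*a²)
((6 - 9)² + (-32 + N(5 + 4, -2)))*100 = ((6 - 9)² + (-32 + (-6 + (5 + 4)*(-2)²)))*100 = ((-3)² + (-32 + (-6 + 9*4)))*100 = (9 + (-32 + (-6 + 36)))*100 = (9 + (-32 + 30))*100 = (9 - 2)*100 = 7*100 = 700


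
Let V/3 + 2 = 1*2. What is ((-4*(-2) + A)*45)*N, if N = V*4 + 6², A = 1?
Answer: 14580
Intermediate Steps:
V = 0 (V = -6 + 3*(1*2) = -6 + 3*2 = -6 + 6 = 0)
N = 36 (N = 0*4 + 6² = 0 + 36 = 36)
((-4*(-2) + A)*45)*N = ((-4*(-2) + 1)*45)*36 = ((8 + 1)*45)*36 = (9*45)*36 = 405*36 = 14580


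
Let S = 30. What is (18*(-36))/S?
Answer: -108/5 ≈ -21.600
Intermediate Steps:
(18*(-36))/S = (18*(-36))/30 = -648*1/30 = -108/5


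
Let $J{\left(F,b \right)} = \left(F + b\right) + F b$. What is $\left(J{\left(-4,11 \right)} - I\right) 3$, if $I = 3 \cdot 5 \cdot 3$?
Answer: $-246$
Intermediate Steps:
$J{\left(F,b \right)} = F + b + F b$
$I = 45$ ($I = 15 \cdot 3 = 45$)
$\left(J{\left(-4,11 \right)} - I\right) 3 = \left(\left(-4 + 11 - 44\right) - 45\right) 3 = \left(-37 - 45\right) 3 = \left(-82\right) 3 = -246$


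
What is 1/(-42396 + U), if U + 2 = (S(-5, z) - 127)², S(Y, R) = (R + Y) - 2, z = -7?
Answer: -1/22517 ≈ -4.4411e-5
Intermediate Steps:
S(Y, R) = -2 + R + Y
U = 19879 (U = -2 + ((-2 - 7 - 5) - 127)² = -2 + (-14 - 127)² = -2 + (-141)² = -2 + 19881 = 19879)
1/(-42396 + U) = 1/(-42396 + 19879) = 1/(-22517) = -1/22517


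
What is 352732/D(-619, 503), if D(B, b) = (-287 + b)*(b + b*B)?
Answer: -88183/16786116 ≈ -0.0052533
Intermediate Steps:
D(B, b) = (-287 + b)*(b + B*b)
352732/D(-619, 503) = 352732/((503*(-287 + 503 - 287*(-619) - 619*503))) = 352732/((503*(-287 + 503 + 177653 - 311357))) = 352732/((503*(-133488))) = 352732/(-67144464) = 352732*(-1/67144464) = -88183/16786116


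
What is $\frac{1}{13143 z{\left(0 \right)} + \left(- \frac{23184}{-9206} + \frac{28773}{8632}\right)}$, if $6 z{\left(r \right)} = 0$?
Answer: $\frac{39733096}{232504263} \approx 0.17089$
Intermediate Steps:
$z{\left(r \right)} = 0$ ($z{\left(r \right)} = \frac{1}{6} \cdot 0 = 0$)
$\frac{1}{13143 z{\left(0 \right)} + \left(- \frac{23184}{-9206} + \frac{28773}{8632}\right)} = \frac{1}{13143 \cdot 0 + \left(- \frac{23184}{-9206} + \frac{28773}{8632}\right)} = \frac{1}{0 + \left(\left(-23184\right) \left(- \frac{1}{9206}\right) + 28773 \cdot \frac{1}{8632}\right)} = \frac{1}{0 + \left(\frac{11592}{4603} + \frac{28773}{8632}\right)} = \frac{1}{0 + \frac{232504263}{39733096}} = \frac{1}{\frac{232504263}{39733096}} = \frac{39733096}{232504263}$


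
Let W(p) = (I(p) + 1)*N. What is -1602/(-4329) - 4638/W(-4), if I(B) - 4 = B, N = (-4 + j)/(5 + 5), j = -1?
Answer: 4461934/481 ≈ 9276.4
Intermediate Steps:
N = -1/2 (N = (-4 - 1)/(5 + 5) = -5/10 = -5*1/10 = -1/2 ≈ -0.50000)
I(B) = 4 + B
W(p) = -5/2 - p/2 (W(p) = ((4 + p) + 1)*(-1/2) = (5 + p)*(-1/2) = -5/2 - p/2)
-1602/(-4329) - 4638/W(-4) = -1602/(-4329) - 4638/(-5/2 - 1/2*(-4)) = -1602*(-1/4329) - 4638/(-5/2 + 2) = 178/481 - 4638/(-1/2) = 178/481 - 4638*(-2) = 178/481 + 9276 = 4461934/481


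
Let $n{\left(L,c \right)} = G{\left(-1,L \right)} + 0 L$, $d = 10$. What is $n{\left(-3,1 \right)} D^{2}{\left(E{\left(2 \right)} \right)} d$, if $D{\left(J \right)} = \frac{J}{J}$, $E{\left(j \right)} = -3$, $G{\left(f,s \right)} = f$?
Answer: $-10$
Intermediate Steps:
$D{\left(J \right)} = 1$
$n{\left(L,c \right)} = -1$ ($n{\left(L,c \right)} = -1 + 0 L = -1 + 0 = -1$)
$n{\left(-3,1 \right)} D^{2}{\left(E{\left(2 \right)} \right)} d = - 1^{2} \cdot 10 = \left(-1\right) 1 \cdot 10 = \left(-1\right) 10 = -10$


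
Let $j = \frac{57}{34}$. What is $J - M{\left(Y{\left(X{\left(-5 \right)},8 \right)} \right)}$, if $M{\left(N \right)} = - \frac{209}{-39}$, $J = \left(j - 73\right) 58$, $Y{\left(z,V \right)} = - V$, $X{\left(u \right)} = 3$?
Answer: $- \frac{2746228}{663} \approx -4142.1$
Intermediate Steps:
$j = \frac{57}{34}$ ($j = 57 \cdot \frac{1}{34} = \frac{57}{34} \approx 1.6765$)
$J = - \frac{70325}{17}$ ($J = \left(\frac{57}{34} - 73\right) 58 = \left(- \frac{2425}{34}\right) 58 = - \frac{70325}{17} \approx -4136.8$)
$M{\left(N \right)} = \frac{209}{39}$ ($M{\left(N \right)} = \left(-209\right) \left(- \frac{1}{39}\right) = \frac{209}{39}$)
$J - M{\left(Y{\left(X{\left(-5 \right)},8 \right)} \right)} = - \frac{70325}{17} - \frac{209}{39} = - \frac{2746228}{663}$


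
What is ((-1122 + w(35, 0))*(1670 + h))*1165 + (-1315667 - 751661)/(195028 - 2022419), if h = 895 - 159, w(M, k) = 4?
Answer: -5726573423515292/1827391 ≈ -3.1337e+9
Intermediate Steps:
h = 736
((-1122 + w(35, 0))*(1670 + h))*1165 + (-1315667 - 751661)/(195028 - 2022419) = ((-1122 + 4)*(1670 + 736))*1165 + (-1315667 - 751661)/(195028 - 2022419) = -1118*2406*1165 - 2067328/(-1827391) = -2689908*1165 - 2067328*(-1/1827391) = -3133742820 + 2067328/1827391 = -5726573423515292/1827391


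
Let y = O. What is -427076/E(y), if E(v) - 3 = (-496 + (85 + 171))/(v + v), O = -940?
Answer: -20072572/147 ≈ -1.3655e+5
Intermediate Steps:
y = -940
E(v) = 3 - 120/v (E(v) = 3 + (-496 + (85 + 171))/(v + v) = 3 + (-496 + 256)/((2*v)) = 3 - 120/v)
-427076/E(y) = -427076/(3 - 120/(-940)) = -427076/(3 - 120*(-1/940)) = -427076/(3 + 6/47) = -427076/147/47 = -427076*47/147 = -20072572/147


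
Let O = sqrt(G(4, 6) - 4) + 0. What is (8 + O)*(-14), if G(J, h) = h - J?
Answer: -112 - 14*I*sqrt(2) ≈ -112.0 - 19.799*I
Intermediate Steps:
O = I*sqrt(2) (O = sqrt((6 - 1*4) - 4) + 0 = sqrt((6 - 4) - 4) + 0 = sqrt(2 - 4) + 0 = sqrt(-2) + 0 = I*sqrt(2) + 0 = I*sqrt(2) ≈ 1.4142*I)
(8 + O)*(-14) = (8 + I*sqrt(2))*(-14) = -112 - 14*I*sqrt(2)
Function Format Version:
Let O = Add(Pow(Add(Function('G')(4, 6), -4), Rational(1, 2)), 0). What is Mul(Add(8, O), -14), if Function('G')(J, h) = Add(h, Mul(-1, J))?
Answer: Add(-112, Mul(-14, I, Pow(2, Rational(1, 2)))) ≈ Add(-112.00, Mul(-19.799, I))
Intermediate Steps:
O = Mul(I, Pow(2, Rational(1, 2))) (O = Add(Pow(Add(Add(6, Mul(-1, 4)), -4), Rational(1, 2)), 0) = Add(Pow(Add(Add(6, -4), -4), Rational(1, 2)), 0) = Add(Pow(Add(2, -4), Rational(1, 2)), 0) = Add(Pow(-2, Rational(1, 2)), 0) = Add(Mul(I, Pow(2, Rational(1, 2))), 0) = Mul(I, Pow(2, Rational(1, 2))) ≈ Mul(1.4142, I))
Mul(Add(8, O), -14) = Mul(Add(8, Mul(I, Pow(2, Rational(1, 2)))), -14) = Add(-112, Mul(-14, I, Pow(2, Rational(1, 2))))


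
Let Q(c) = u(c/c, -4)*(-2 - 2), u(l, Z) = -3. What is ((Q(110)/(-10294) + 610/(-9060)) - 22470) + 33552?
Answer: 51677063521/4663182 ≈ 11082.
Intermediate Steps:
Q(c) = 12 (Q(c) = -3*(-2 - 2) = -3*(-4) = 12)
((Q(110)/(-10294) + 610/(-9060)) - 22470) + 33552 = ((12/(-10294) + 610/(-9060)) - 22470) + 33552 = ((12*(-1/10294) + 610*(-1/9060)) - 22470) + 33552 = ((-6/5147 - 61/906) - 22470) + 33552 = (-319403/4663182 - 22470) + 33552 = -104782018943/4663182 + 33552 = 51677063521/4663182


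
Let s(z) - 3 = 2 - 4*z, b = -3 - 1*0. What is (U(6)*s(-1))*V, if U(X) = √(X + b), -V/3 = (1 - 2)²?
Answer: -27*√3 ≈ -46.765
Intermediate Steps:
b = -3 (b = -3 + 0 = -3)
s(z) = 5 - 4*z (s(z) = 3 + (2 - 4*z) = 5 - 4*z)
V = -3 (V = -3*(1 - 2)² = -3*(-1)² = -3*1 = -3)
U(X) = √(-3 + X) (U(X) = √(X - 3) = √(-3 + X))
(U(6)*s(-1))*V = (√(-3 + 6)*(5 - 4*(-1)))*(-3) = (√3*(5 + 4))*(-3) = (√3*9)*(-3) = (9*√3)*(-3) = -27*√3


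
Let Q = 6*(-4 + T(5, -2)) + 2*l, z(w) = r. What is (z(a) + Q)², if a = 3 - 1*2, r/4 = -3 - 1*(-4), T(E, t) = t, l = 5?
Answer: 484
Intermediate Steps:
r = 4 (r = 4*(-3 - 1*(-4)) = 4*(-3 + 4) = 4*1 = 4)
a = 1 (a = 3 - 2 = 1)
z(w) = 4
Q = -26 (Q = 6*(-4 - 2) + 2*5 = 6*(-6) + 10 = -36 + 10 = -26)
(z(a) + Q)² = (4 - 26)² = (-22)² = 484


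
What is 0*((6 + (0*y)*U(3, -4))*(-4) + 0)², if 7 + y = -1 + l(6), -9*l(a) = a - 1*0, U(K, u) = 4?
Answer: 0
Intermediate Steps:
l(a) = -a/9 (l(a) = -(a - 1*0)/9 = -(a + 0)/9 = -a/9)
y = -26/3 (y = -7 + (-1 - ⅑*6) = -7 + (-1 - ⅔) = -7 - 5/3 = -26/3 ≈ -8.6667)
0*((6 + (0*y)*U(3, -4))*(-4) + 0)² = 0*((6 + (0*(-26/3))*4)*(-4) + 0)² = 0*((6 + 0*4)*(-4) + 0)² = 0*((6 + 0)*(-4) + 0)² = 0*(6*(-4) + 0)² = 0*(-24 + 0)² = 0*(-24)² = 0*576 = 0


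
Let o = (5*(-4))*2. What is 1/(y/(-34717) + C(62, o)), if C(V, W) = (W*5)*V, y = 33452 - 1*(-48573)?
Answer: -34717/430572825 ≈ -8.0630e-5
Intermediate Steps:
o = -40 (o = -20*2 = -40)
y = 82025 (y = 33452 + 48573 = 82025)
C(V, W) = 5*V*W (C(V, W) = (5*W)*V = 5*V*W)
1/(y/(-34717) + C(62, o)) = 1/(82025/(-34717) + 5*62*(-40)) = 1/(82025*(-1/34717) - 12400) = 1/(-82025/34717 - 12400) = 1/(-430572825/34717) = -34717/430572825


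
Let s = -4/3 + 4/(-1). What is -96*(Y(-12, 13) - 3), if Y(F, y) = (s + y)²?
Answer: -16064/3 ≈ -5354.7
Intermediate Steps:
s = -16/3 (s = -4*⅓ + 4*(-1) = -4/3 - 4 = -16/3 ≈ -5.3333)
Y(F, y) = (-16/3 + y)²
-96*(Y(-12, 13) - 3) = -96*((-16 + 3*13)²/9 - 3) = -96*((-16 + 39)²/9 - 3) = -96*((⅑)*23² - 3) = -96*((⅑)*529 - 3) = -96*(529/9 - 3) = -96*502/9 = -16064/3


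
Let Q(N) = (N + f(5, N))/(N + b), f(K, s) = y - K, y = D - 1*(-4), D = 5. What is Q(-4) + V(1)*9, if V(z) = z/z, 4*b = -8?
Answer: 9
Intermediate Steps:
b = -2 (b = (¼)*(-8) = -2)
y = 9 (y = 5 - 1*(-4) = 5 + 4 = 9)
f(K, s) = 9 - K
V(z) = 1
Q(N) = (4 + N)/(-2 + N) (Q(N) = (N + (9 - 1*5))/(N - 2) = (N + (9 - 5))/(-2 + N) = (N + 4)/(-2 + N) = (4 + N)/(-2 + N))
Q(-4) + V(1)*9 = (4 - 4)/(-2 - 4) + 1*9 = 0/(-6) + 9 = -⅙*0 + 9 = 0 + 9 = 9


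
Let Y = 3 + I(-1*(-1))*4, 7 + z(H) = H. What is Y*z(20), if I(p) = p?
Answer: 91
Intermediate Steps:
z(H) = -7 + H
Y = 7 (Y = 3 - 1*(-1)*4 = 3 + 1*4 = 3 + 4 = 7)
Y*z(20) = 7*(-7 + 20) = 7*13 = 91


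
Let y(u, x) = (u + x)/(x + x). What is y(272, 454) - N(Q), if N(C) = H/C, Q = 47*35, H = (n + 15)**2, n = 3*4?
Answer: 266169/746830 ≈ 0.35640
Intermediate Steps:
n = 12
H = 729 (H = (12 + 15)**2 = 27**2 = 729)
Q = 1645
y(u, x) = (u + x)/(2*x) (y(u, x) = (u + x)/((2*x)) = (u + x)*(1/(2*x)) = (u + x)/(2*x))
N(C) = 729/C
y(272, 454) - N(Q) = (1/2)*(272 + 454)/454 - 729/1645 = (1/2)*(1/454)*726 - 729/1645 = 363/454 - 1*729/1645 = 363/454 - 729/1645 = 266169/746830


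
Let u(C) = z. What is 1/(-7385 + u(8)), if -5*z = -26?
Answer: -5/36899 ≈ -0.00013551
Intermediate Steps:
z = 26/5 (z = -⅕*(-26) = 26/5 ≈ 5.2000)
u(C) = 26/5
1/(-7385 + u(8)) = 1/(-7385 + 26/5) = 1/(-36899/5) = -5/36899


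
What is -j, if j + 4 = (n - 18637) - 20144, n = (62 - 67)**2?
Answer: 38760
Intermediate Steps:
n = 25 (n = (-5)**2 = 25)
j = -38760 (j = -4 + ((25 - 18637) - 20144) = -4 + (-18612 - 20144) = -4 - 38756 = -38760)
-j = -1*(-38760) = 38760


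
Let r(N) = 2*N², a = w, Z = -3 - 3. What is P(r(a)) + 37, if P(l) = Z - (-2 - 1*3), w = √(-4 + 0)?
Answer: 36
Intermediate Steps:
w = 2*I (w = √(-4) = 2*I ≈ 2.0*I)
Z = -6
a = 2*I ≈ 2.0*I
P(l) = -1 (P(l) = -6 - (-2 - 1*3) = -6 - (-2 - 3) = -6 - 1*(-5) = -6 + 5 = -1)
P(r(a)) + 37 = -1 + 37 = 36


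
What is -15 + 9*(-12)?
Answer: -123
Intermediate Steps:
-15 + 9*(-12) = -15 - 108 = -123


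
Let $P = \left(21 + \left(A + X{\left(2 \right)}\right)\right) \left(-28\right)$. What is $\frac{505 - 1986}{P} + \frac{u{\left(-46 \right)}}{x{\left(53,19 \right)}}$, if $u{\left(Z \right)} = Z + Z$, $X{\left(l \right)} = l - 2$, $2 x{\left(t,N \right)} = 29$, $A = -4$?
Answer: $- \frac{44635}{13804} \approx -3.2335$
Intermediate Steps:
$x{\left(t,N \right)} = \frac{29}{2}$ ($x{\left(t,N \right)} = \frac{1}{2} \cdot 29 = \frac{29}{2}$)
$X{\left(l \right)} = -2 + l$
$u{\left(Z \right)} = 2 Z$
$P = -476$ ($P = \left(21 + \left(-4 + \left(-2 + 2\right)\right)\right) \left(-28\right) = \left(21 + \left(-4 + 0\right)\right) \left(-28\right) = \left(21 - 4\right) \left(-28\right) = 17 \left(-28\right) = -476$)
$\frac{505 - 1986}{P} + \frac{u{\left(-46 \right)}}{x{\left(53,19 \right)}} = \frac{505 - 1986}{-476} + \frac{2 \left(-46\right)}{\frac{29}{2}} = \left(-1481\right) \left(- \frac{1}{476}\right) - \frac{184}{29} = \frac{1481}{476} - \frac{184}{29} = - \frac{44635}{13804}$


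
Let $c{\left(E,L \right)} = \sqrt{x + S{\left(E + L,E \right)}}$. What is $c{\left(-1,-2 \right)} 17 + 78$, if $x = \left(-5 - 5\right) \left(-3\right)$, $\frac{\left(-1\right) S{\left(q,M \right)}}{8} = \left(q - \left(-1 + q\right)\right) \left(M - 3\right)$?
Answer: $78 + 17 \sqrt{62} \approx 211.86$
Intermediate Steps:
$S{\left(q,M \right)} = 24 - 8 M$ ($S{\left(q,M \right)} = - 8 \left(q - \left(-1 + q\right)\right) \left(M - 3\right) = - 8 \cdot 1 \left(-3 + M\right) = - 8 \left(-3 + M\right) = 24 - 8 M$)
$x = 30$ ($x = \left(-10\right) \left(-3\right) = 30$)
$c{\left(E,L \right)} = \sqrt{54 - 8 E}$ ($c{\left(E,L \right)} = \sqrt{30 - \left(-24 + 8 E\right)} = \sqrt{54 - 8 E}$)
$c{\left(-1,-2 \right)} 17 + 78 = \sqrt{54 - -8} \cdot 17 + 78 = \sqrt{54 + 8} \cdot 17 + 78 = \sqrt{62} \cdot 17 + 78 = 17 \sqrt{62} + 78 = 78 + 17 \sqrt{62}$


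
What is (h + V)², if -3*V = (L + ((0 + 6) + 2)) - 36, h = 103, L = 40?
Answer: 9801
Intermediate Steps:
V = -4 (V = -((40 + ((0 + 6) + 2)) - 36)/3 = -((40 + (6 + 2)) - 36)/3 = -((40 + 8) - 36)/3 = -(48 - 36)/3 = -⅓*12 = -4)
(h + V)² = (103 - 4)² = 99² = 9801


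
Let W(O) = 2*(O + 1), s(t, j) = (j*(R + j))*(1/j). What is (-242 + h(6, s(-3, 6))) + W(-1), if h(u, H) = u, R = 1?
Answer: -236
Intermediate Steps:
s(t, j) = 1 + j (s(t, j) = (j*(1 + j))*(1/j) = (j*(1 + j))/j = 1 + j)
W(O) = 2 + 2*O (W(O) = 2*(1 + O) = 2 + 2*O)
(-242 + h(6, s(-3, 6))) + W(-1) = (-242 + 6) + (2 + 2*(-1)) = -236 + (2 - 2) = -236 + 0 = -236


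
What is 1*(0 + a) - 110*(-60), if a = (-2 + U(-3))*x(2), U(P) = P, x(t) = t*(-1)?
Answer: 6610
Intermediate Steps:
x(t) = -t
a = 10 (a = (-2 - 3)*(-1*2) = -5*(-2) = 10)
1*(0 + a) - 110*(-60) = 1*(0 + 10) - 110*(-60) = 1*10 + 6600 = 10 + 6600 = 6610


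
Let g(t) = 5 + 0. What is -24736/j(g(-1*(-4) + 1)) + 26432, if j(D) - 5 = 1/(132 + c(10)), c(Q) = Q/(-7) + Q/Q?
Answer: 24780632/1153 ≈ 21492.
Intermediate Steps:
c(Q) = 1 - Q/7 (c(Q) = Q*(-⅐) + 1 = -Q/7 + 1 = 1 - Q/7)
g(t) = 5
j(D) = 4612/921 (j(D) = 5 + 1/(132 + (1 - ⅐*10)) = 5 + 1/(132 + (1 - 10/7)) = 5 + 1/(132 - 3/7) = 5 + 1/(921/7) = 5 + 7/921 = 4612/921)
-24736/j(g(-1*(-4) + 1)) + 26432 = -24736/4612/921 + 26432 = -24736*921/4612 + 26432 = -5695464/1153 + 26432 = 24780632/1153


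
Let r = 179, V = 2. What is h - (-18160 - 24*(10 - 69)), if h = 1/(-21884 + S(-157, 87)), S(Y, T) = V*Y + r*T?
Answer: 110928999/6625 ≈ 16744.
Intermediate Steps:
S(Y, T) = 2*Y + 179*T
h = -1/6625 (h = 1/(-21884 + (2*(-157) + 179*87)) = 1/(-21884 + (-314 + 15573)) = 1/(-21884 + 15259) = 1/(-6625) = -1/6625 ≈ -0.00015094)
h - (-18160 - 24*(10 - 69)) = -1/6625 - (-18160 - 24*(10 - 69)) = -1/6625 - (-18160 - 24*(-59)) = -1/6625 - (-18160 - 1*(-1416)) = -1/6625 - (-18160 + 1416) = -1/6625 - 1*(-16744) = -1/6625 + 16744 = 110928999/6625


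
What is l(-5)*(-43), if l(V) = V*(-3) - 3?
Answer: -516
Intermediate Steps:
l(V) = -3 - 3*V (l(V) = -3*V - 3 = -3 - 3*V)
l(-5)*(-43) = (-3 - 3*(-5))*(-43) = (-3 + 15)*(-43) = 12*(-43) = -516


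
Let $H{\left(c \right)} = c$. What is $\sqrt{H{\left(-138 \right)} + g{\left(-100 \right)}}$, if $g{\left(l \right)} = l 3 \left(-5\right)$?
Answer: $\sqrt{1362} \approx 36.905$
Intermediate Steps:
$g{\left(l \right)} = - 15 l$ ($g{\left(l \right)} = 3 l \left(-5\right) = - 15 l$)
$\sqrt{H{\left(-138 \right)} + g{\left(-100 \right)}} = \sqrt{-138 - -1500} = \sqrt{-138 + 1500} = \sqrt{1362}$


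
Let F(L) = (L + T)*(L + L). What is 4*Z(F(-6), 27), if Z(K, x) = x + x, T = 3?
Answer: 216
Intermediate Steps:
F(L) = 2*L*(3 + L) (F(L) = (L + 3)*(L + L) = (3 + L)*(2*L) = 2*L*(3 + L))
Z(K, x) = 2*x
4*Z(F(-6), 27) = 4*(2*27) = 4*54 = 216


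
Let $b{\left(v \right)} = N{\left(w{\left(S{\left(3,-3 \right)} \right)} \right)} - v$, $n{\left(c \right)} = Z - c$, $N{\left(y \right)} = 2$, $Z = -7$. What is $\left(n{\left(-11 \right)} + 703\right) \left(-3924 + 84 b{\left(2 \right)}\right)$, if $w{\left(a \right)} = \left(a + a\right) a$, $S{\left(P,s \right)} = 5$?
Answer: $-2774268$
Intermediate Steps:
$w{\left(a \right)} = 2 a^{2}$ ($w{\left(a \right)} = 2 a a = 2 a^{2}$)
$n{\left(c \right)} = -7 - c$
$b{\left(v \right)} = 2 - v$
$\left(n{\left(-11 \right)} + 703\right) \left(-3924 + 84 b{\left(2 \right)}\right) = \left(\left(-7 - -11\right) + 703\right) \left(-3924 + 84 \left(2 - 2\right)\right) = \left(\left(-7 + 11\right) + 703\right) \left(-3924 + 84 \left(2 - 2\right)\right) = \left(4 + 703\right) \left(-3924 + 84 \cdot 0\right) = 707 \left(-3924 + 0\right) = 707 \left(-3924\right) = -2774268$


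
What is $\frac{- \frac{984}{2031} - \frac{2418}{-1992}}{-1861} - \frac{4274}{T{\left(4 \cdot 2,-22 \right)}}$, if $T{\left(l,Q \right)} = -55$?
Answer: $\frac{1787744509871}{23005719220} \approx 77.709$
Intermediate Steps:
$\frac{- \frac{984}{2031} - \frac{2418}{-1992}}{-1861} - \frac{4274}{T{\left(4 \cdot 2,-22 \right)}} = \frac{- \frac{984}{2031} - \frac{2418}{-1992}}{-1861} - \frac{4274}{-55} = \left(\left(-984\right) \frac{1}{2031} - - \frac{403}{332}\right) \left(- \frac{1}{1861}\right) - - \frac{4274}{55} = \left(- \frac{328}{677} + \frac{403}{332}\right) \left(- \frac{1}{1861}\right) + \frac{4274}{55} = \frac{163935}{224764} \left(- \frac{1}{1861}\right) + \frac{4274}{55} = - \frac{163935}{418285804} + \frac{4274}{55} = \frac{1787744509871}{23005719220}$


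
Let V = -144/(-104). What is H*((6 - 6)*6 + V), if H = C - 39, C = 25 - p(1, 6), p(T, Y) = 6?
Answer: -360/13 ≈ -27.692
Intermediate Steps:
V = 18/13 (V = -144*(-1/104) = 18/13 ≈ 1.3846)
C = 19 (C = 25 - 1*6 = 25 - 6 = 19)
H = -20 (H = 19 - 39 = -20)
H*((6 - 6)*6 + V) = -20*((6 - 6)*6 + 18/13) = -20*(0*6 + 18/13) = -20*(0 + 18/13) = -20*18/13 = -360/13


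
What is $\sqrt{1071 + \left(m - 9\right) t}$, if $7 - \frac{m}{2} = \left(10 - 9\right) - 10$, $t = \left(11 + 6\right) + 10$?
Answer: $6 \sqrt{47} \approx 41.134$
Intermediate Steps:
$t = 27$ ($t = 17 + 10 = 27$)
$m = 32$ ($m = 14 - 2 \left(\left(10 - 9\right) - 10\right) = 14 - 2 \left(1 - 10\right) = 14 - -18 = 14 + 18 = 32$)
$\sqrt{1071 + \left(m - 9\right) t} = \sqrt{1071 + \left(32 - 9\right) 27} = \sqrt{1071 + 23 \cdot 27} = \sqrt{1071 + 621} = \sqrt{1692} = 6 \sqrt{47}$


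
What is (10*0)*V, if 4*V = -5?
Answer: 0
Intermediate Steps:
V = -5/4 (V = (¼)*(-5) = -5/4 ≈ -1.2500)
(10*0)*V = (10*0)*(-5/4) = 0*(-5/4) = 0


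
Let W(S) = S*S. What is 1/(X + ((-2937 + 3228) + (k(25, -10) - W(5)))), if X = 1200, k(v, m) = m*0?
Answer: 1/1466 ≈ 0.00068213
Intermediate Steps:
W(S) = S²
k(v, m) = 0
1/(X + ((-2937 + 3228) + (k(25, -10) - W(5)))) = 1/(1200 + ((-2937 + 3228) + (0 - 1*5²))) = 1/(1200 + (291 + (0 - 1*25))) = 1/(1200 + (291 + (0 - 25))) = 1/(1200 + (291 - 25)) = 1/(1200 + 266) = 1/1466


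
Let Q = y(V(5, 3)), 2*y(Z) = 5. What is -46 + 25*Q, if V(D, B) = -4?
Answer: 33/2 ≈ 16.500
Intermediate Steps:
y(Z) = 5/2 (y(Z) = (½)*5 = 5/2)
Q = 5/2 ≈ 2.5000
-46 + 25*Q = -46 + 25*(5/2) = -46 + 125/2 = 33/2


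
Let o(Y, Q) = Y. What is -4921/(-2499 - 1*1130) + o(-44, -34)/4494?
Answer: 577771/429177 ≈ 1.3462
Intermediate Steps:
-4921/(-2499 - 1*1130) + o(-44, -34)/4494 = -4921/(-2499 - 1*1130) - 44/4494 = -4921/(-2499 - 1130) - 44*1/4494 = -4921/(-3629) - 22/2247 = -4921*(-1/3629) - 22/2247 = 259/191 - 22/2247 = 577771/429177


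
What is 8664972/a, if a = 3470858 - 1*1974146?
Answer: 722081/124726 ≈ 5.7893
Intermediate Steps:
a = 1496712 (a = 3470858 - 1974146 = 1496712)
8664972/a = 8664972/1496712 = 8664972*(1/1496712) = 722081/124726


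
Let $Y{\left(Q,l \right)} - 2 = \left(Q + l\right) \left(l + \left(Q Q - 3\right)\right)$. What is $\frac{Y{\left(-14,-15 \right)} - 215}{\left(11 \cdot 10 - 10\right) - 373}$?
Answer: $\frac{5375}{273} \approx 19.689$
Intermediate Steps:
$Y{\left(Q,l \right)} = 2 + \left(Q + l\right) \left(-3 + l + Q^{2}\right)$ ($Y{\left(Q,l \right)} = 2 + \left(Q + l\right) \left(l + \left(Q Q - 3\right)\right) = 2 + \left(Q + l\right) \left(l + \left(Q^{2} - 3\right)\right) = 2 + \left(Q + l\right) \left(l + \left(-3 + Q^{2}\right)\right) = 2 + \left(Q + l\right) \left(-3 + l + Q^{2}\right)$)
$\frac{Y{\left(-14,-15 \right)} - 215}{\left(11 \cdot 10 - 10\right) - 373} = \frac{\left(2 + \left(-14\right)^{3} + \left(-15\right)^{2} - -42 - -45 - -210 - 15 \left(-14\right)^{2}\right) - 215}{\left(11 \cdot 10 - 10\right) - 373} = \frac{\left(2 - 2744 + 225 + 42 + 45 + 210 - 2940\right) - 215}{\left(110 - 10\right) - 373} = \frac{\left(2 - 2744 + 225 + 42 + 45 + 210 - 2940\right) - 215}{100 - 373} = \frac{-5160 - 215}{-273} = \left(-5375\right) \left(- \frac{1}{273}\right) = \frac{5375}{273}$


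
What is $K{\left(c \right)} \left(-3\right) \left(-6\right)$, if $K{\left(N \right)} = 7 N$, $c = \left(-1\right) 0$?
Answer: $0$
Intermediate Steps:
$c = 0$
$K{\left(c \right)} \left(-3\right) \left(-6\right) = 7 \cdot 0 \left(-3\right) \left(-6\right) = 0 \left(-3\right) \left(-6\right) = 0 \left(-6\right) = 0$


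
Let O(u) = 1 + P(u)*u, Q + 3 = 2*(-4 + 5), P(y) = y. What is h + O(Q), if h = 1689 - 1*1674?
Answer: 17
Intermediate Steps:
h = 15 (h = 1689 - 1674 = 15)
Q = -1 (Q = -3 + 2*(-4 + 5) = -3 + 2*1 = -3 + 2 = -1)
O(u) = 1 + u² (O(u) = 1 + u*u = 1 + u²)
h + O(Q) = 15 + (1 + (-1)²) = 15 + (1 + 1) = 15 + 2 = 17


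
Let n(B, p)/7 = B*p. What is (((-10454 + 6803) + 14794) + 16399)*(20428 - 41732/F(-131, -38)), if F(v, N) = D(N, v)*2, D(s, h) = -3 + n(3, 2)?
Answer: 21367799692/39 ≈ 5.4789e+8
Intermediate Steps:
n(B, p) = 7*B*p (n(B, p) = 7*(B*p) = 7*B*p)
D(s, h) = 39 (D(s, h) = -3 + 7*3*2 = -3 + 42 = 39)
F(v, N) = 78 (F(v, N) = 39*2 = 78)
(((-10454 + 6803) + 14794) + 16399)*(20428 - 41732/F(-131, -38)) = (((-10454 + 6803) + 14794) + 16399)*(20428 - 41732/78) = ((-3651 + 14794) + 16399)*(20428 - 41732*1/78) = (11143 + 16399)*(20428 - 20866/39) = 27542*(775826/39) = 21367799692/39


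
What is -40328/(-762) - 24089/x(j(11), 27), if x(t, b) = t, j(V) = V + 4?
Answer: -986161/635 ≈ -1553.0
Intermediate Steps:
j(V) = 4 + V
-40328/(-762) - 24089/x(j(11), 27) = -40328/(-762) - 24089/(4 + 11) = -40328*(-1/762) - 24089/15 = 20164/381 - 24089*1/15 = 20164/381 - 24089/15 = -986161/635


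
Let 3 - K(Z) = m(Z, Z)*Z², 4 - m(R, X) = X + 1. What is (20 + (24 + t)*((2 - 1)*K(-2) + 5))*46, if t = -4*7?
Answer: 3128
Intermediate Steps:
t = -28
m(R, X) = 3 - X (m(R, X) = 4 - (X + 1) = 4 - (1 + X) = 4 + (-1 - X) = 3 - X)
K(Z) = 3 - Z²*(3 - Z) (K(Z) = 3 - (3 - Z)*Z² = 3 - Z²*(3 - Z))
(20 + (24 + t)*((2 - 1)*K(-2) + 5))*46 = (20 + (24 - 28)*((2 - 1)*(3 + (-2)²*(-3 - 2)) + 5))*46 = (20 - 4*(1*(3 + 4*(-5)) + 5))*46 = (20 - 4*(1*(3 - 20) + 5))*46 = (20 - 4*(1*(-17) + 5))*46 = (20 - 4*(-17 + 5))*46 = (20 - 4*(-12))*46 = (20 + 48)*46 = 68*46 = 3128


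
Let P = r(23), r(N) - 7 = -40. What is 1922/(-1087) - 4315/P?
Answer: 4626979/35871 ≈ 128.99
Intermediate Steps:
r(N) = -33 (r(N) = 7 - 40 = -33)
P = -33
1922/(-1087) - 4315/P = 1922/(-1087) - 4315/(-33) = 1922*(-1/1087) - 4315*(-1/33) = -1922/1087 + 4315/33 = 4626979/35871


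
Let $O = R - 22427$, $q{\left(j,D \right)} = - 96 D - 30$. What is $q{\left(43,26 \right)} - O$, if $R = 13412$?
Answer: $6489$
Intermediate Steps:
$q{\left(j,D \right)} = -30 - 96 D$
$O = -9015$ ($O = 13412 - 22427 = -9015$)
$q{\left(43,26 \right)} - O = \left(-30 - 2496\right) - -9015 = \left(-30 - 2496\right) + 9015 = -2526 + 9015 = 6489$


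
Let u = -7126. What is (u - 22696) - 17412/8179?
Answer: -243931550/8179 ≈ -29824.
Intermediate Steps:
(u - 22696) - 17412/8179 = (-7126 - 22696) - 17412/8179 = -29822 - 17412*1/8179 = -29822 - 17412/8179 = -243931550/8179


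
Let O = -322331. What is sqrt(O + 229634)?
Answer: 53*I*sqrt(33) ≈ 304.46*I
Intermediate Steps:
sqrt(O + 229634) = sqrt(-322331 + 229634) = sqrt(-92697) = 53*I*sqrt(33)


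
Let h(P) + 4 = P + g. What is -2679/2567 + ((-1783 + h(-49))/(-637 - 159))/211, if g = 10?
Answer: -222633391/215571526 ≈ -1.0328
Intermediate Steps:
h(P) = 6 + P (h(P) = -4 + (P + 10) = -4 + (10 + P) = 6 + P)
-2679/2567 + ((-1783 + h(-49))/(-637 - 159))/211 = -2679/2567 + ((-1783 + (6 - 49))/(-637 - 159))/211 = -2679*1/2567 + ((-1783 - 43)/(-796))*(1/211) = -2679/2567 - 1826*(-1/796)*(1/211) = -2679/2567 + (913/398)*(1/211) = -2679/2567 + 913/83978 = -222633391/215571526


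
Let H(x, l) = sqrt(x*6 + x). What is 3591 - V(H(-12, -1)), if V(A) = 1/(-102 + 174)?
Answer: 258551/72 ≈ 3591.0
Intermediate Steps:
H(x, l) = sqrt(7)*sqrt(x) (H(x, l) = sqrt(6*x + x) = sqrt(7*x) = sqrt(7)*sqrt(x))
V(A) = 1/72
3591 - V(H(-12, -1)) = 3591 - 1*1/72 = 3591 - 1/72 = 258551/72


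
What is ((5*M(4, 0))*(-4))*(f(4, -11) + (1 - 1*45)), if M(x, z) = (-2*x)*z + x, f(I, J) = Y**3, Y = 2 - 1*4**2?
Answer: 223040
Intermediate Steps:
Y = -14 (Y = 2 - 1*16 = 2 - 16 = -14)
f(I, J) = -2744 (f(I, J) = (-14)**3 = -2744)
M(x, z) = x - 2*x*z (M(x, z) = -2*x*z + x = x - 2*x*z)
((5*M(4, 0))*(-4))*(f(4, -11) + (1 - 1*45)) = ((5*(4*(1 - 2*0)))*(-4))*(-2744 + (1 - 1*45)) = ((5*(4*(1 + 0)))*(-4))*(-2744 + (1 - 45)) = ((5*(4*1))*(-4))*(-2744 - 44) = ((5*4)*(-4))*(-2788) = (20*(-4))*(-2788) = -80*(-2788) = 223040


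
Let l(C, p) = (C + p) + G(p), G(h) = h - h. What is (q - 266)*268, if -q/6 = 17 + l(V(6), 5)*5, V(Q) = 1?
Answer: -146864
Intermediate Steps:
G(h) = 0
l(C, p) = C + p (l(C, p) = (C + p) + 0 = C + p)
q = -282 (q = -6*(17 + (1 + 5)*5) = -6*(17 + 6*5) = -6*(17 + 30) = -6*47 = -282)
(q - 266)*268 = (-282 - 266)*268 = -548*268 = -146864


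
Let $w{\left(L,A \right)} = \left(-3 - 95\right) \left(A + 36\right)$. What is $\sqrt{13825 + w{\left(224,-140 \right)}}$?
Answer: $\sqrt{24017} \approx 154.97$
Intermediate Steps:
$w{\left(L,A \right)} = -3528 - 98 A$ ($w{\left(L,A \right)} = - 98 \left(36 + A\right) = -3528 - 98 A$)
$\sqrt{13825 + w{\left(224,-140 \right)}} = \sqrt{13825 - -10192} = \sqrt{13825 + \left(-3528 + 13720\right)} = \sqrt{13825 + 10192} = \sqrt{24017}$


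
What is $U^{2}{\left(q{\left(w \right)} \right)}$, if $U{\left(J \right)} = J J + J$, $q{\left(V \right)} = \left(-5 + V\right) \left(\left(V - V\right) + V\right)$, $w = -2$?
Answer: $44100$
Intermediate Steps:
$q{\left(V \right)} = V \left(-5 + V\right)$ ($q{\left(V \right)} = \left(-5 + V\right) \left(0 + V\right) = \left(-5 + V\right) V = V \left(-5 + V\right)$)
$U{\left(J \right)} = J + J^{2}$ ($U{\left(J \right)} = J^{2} + J = J + J^{2}$)
$U^{2}{\left(q{\left(w \right)} \right)} = \left(- 2 \left(-5 - 2\right) \left(1 - 2 \left(-5 - 2\right)\right)\right)^{2} = \left(\left(-2\right) \left(-7\right) \left(1 - -14\right)\right)^{2} = \left(14 \left(1 + 14\right)\right)^{2} = \left(14 \cdot 15\right)^{2} = 210^{2} = 44100$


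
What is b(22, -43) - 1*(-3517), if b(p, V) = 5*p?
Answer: 3627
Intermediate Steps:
b(22, -43) - 1*(-3517) = 5*22 - 1*(-3517) = 110 + 3517 = 3627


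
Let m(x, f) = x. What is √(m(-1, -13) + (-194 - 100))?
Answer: I*√295 ≈ 17.176*I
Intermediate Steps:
√(m(-1, -13) + (-194 - 100)) = √(-1 + (-194 - 100)) = √(-1 - 294) = √(-295) = I*√295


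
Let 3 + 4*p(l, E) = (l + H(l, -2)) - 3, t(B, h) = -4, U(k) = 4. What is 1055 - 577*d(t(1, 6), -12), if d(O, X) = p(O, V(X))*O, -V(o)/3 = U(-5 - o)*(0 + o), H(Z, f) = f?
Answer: -5869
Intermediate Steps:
V(o) = -12*o (V(o) = -12*(0 + o) = -12*o)
p(l, E) = -2 + l/4 (p(l, E) = -3/4 + ((l - 2) - 3)/4 = -3/4 + ((-2 + l) - 3)/4 = -3/4 + (-5 + l)/4 = -3/4 + (-5/4 + l/4) = -2 + l/4)
d(O, X) = O*(-2 + O/4) (d(O, X) = (-2 + O/4)*O = O*(-2 + O/4))
1055 - 577*d(t(1, 6), -12) = 1055 - 577*(-4)*(-8 - 4)/4 = 1055 - 577*(-4)*(-12)/4 = 1055 - 577*12 = 1055 - 6924 = -5869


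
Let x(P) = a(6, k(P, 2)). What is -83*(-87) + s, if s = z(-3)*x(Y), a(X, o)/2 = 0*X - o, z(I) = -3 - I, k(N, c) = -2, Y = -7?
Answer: 7221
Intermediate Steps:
a(X, o) = -2*o (a(X, o) = 2*(0*X - o) = 2*(0 - o) = 2*(-o) = -2*o)
x(P) = 4 (x(P) = -2*(-2) = 4)
s = 0 (s = (-3 - 1*(-3))*4 = (-3 + 3)*4 = 0*4 = 0)
-83*(-87) + s = -83*(-87) + 0 = 7221 + 0 = 7221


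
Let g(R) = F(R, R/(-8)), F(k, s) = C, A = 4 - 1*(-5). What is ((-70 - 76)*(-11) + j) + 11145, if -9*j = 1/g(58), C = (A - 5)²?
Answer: 1836143/144 ≈ 12751.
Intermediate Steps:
A = 9 (A = 4 + 5 = 9)
C = 16 (C = (9 - 5)² = 4² = 16)
F(k, s) = 16
g(R) = 16
j = -1/144 (j = -⅑/16 = -⅑*1/16 = -1/144 ≈ -0.0069444)
((-70 - 76)*(-11) + j) + 11145 = ((-70 - 76)*(-11) - 1/144) + 11145 = (-146*(-11) - 1/144) + 11145 = (1606 - 1/144) + 11145 = 231263/144 + 11145 = 1836143/144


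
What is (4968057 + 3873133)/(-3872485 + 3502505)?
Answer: -884119/36998 ≈ -23.896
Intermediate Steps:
(4968057 + 3873133)/(-3872485 + 3502505) = 8841190/(-369980) = 8841190*(-1/369980) = -884119/36998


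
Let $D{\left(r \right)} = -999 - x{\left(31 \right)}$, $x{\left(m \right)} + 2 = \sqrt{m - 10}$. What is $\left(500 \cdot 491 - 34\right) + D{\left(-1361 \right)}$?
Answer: $244469 - \sqrt{21} \approx 2.4446 \cdot 10^{5}$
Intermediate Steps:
$x{\left(m \right)} = -2 + \sqrt{-10 + m}$ ($x{\left(m \right)} = -2 + \sqrt{m - 10} = -2 + \sqrt{-10 + m}$)
$D{\left(r \right)} = -997 - \sqrt{21}$ ($D{\left(r \right)} = -999 - \left(-2 + \sqrt{-10 + 31}\right) = -999 - \left(-2 + \sqrt{21}\right) = -999 + \left(2 - \sqrt{21}\right) = -997 - \sqrt{21}$)
$\left(500 \cdot 491 - 34\right) + D{\left(-1361 \right)} = \left(500 \cdot 491 - 34\right) - \left(997 + \sqrt{21}\right) = \left(245500 - 34\right) - \left(997 + \sqrt{21}\right) = 245466 - \left(997 + \sqrt{21}\right) = 244469 - \sqrt{21}$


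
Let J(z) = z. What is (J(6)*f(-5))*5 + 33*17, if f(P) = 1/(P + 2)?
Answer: 551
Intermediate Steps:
f(P) = 1/(2 + P)
(J(6)*f(-5))*5 + 33*17 = (6/(2 - 5))*5 + 33*17 = (6/(-3))*5 + 561 = (6*(-⅓))*5 + 561 = -2*5 + 561 = -10 + 561 = 551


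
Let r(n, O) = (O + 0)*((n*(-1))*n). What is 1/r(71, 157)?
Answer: -1/791437 ≈ -1.2635e-6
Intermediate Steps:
r(n, O) = -O*n² (r(n, O) = O*((-n)*n) = O*(-n²) = -O*n²)
1/r(71, 157) = 1/(-1*157*71²) = 1/(-1*157*5041) = 1/(-791437) = -1/791437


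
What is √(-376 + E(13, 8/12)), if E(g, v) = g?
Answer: 11*I*√3 ≈ 19.053*I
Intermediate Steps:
√(-376 + E(13, 8/12)) = √(-376 + 13) = √(-363) = 11*I*√3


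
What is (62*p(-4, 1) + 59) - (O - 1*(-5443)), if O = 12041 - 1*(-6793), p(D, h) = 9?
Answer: -23660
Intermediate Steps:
O = 18834 (O = 12041 + 6793 = 18834)
(62*p(-4, 1) + 59) - (O - 1*(-5443)) = (62*9 + 59) - (18834 - 1*(-5443)) = (558 + 59) - (18834 + 5443) = 617 - 1*24277 = 617 - 24277 = -23660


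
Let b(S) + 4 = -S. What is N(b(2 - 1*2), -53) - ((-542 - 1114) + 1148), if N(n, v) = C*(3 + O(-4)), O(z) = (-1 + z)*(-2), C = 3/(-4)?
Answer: 1993/4 ≈ 498.25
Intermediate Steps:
C = -¾ (C = 3*(-¼) = -¾ ≈ -0.75000)
O(z) = 2 - 2*z
b(S) = -4 - S
N(n, v) = -39/4 (N(n, v) = -3*(3 + (2 - 2*(-4)))/4 = -3*(3 + (2 + 8))/4 = -3*(3 + 10)/4 = -¾*13 = -39/4)
N(b(2 - 1*2), -53) - ((-542 - 1114) + 1148) = -39/4 - ((-542 - 1114) + 1148) = -39/4 - (-1656 + 1148) = -39/4 - 1*(-508) = -39/4 + 508 = 1993/4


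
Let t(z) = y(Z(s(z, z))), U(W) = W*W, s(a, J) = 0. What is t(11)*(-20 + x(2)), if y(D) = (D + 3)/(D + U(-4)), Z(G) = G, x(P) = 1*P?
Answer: -27/8 ≈ -3.3750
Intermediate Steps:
x(P) = P
U(W) = W²
y(D) = (3 + D)/(16 + D) (y(D) = (D + 3)/(D + (-4)²) = (3 + D)/(D + 16) = (3 + D)/(16 + D))
t(z) = 3/16 (t(z) = (3 + 0)/(16 + 0) = 3/16)
t(11)*(-20 + x(2)) = 3*(-20 + 2)/16 = (3/16)*(-18) = -27/8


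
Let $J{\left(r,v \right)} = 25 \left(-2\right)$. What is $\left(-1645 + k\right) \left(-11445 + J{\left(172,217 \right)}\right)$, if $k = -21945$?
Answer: $271167050$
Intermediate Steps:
$J{\left(r,v \right)} = -50$
$\left(-1645 + k\right) \left(-11445 + J{\left(172,217 \right)}\right) = \left(-1645 - 21945\right) \left(-11445 - 50\right) = \left(-23590\right) \left(-11495\right) = 271167050$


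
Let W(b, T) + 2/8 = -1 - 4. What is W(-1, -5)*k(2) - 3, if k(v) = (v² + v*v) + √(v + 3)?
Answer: -45 - 21*√5/4 ≈ -56.739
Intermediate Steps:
W(b, T) = -21/4 (W(b, T) = -¼ + (-1 - 4) = -¼ - 5 = -21/4)
k(v) = √(3 + v) + 2*v² (k(v) = (v² + v²) + √(3 + v) = 2*v² + √(3 + v) = √(3 + v) + 2*v²)
W(-1, -5)*k(2) - 3 = -21*(√(3 + 2) + 2*2²)/4 - 3 = -21*(√5 + 2*4)/4 - 3 = -21*(√5 + 8)/4 - 3 = -21*(8 + √5)/4 - 3 = (-42 - 21*√5/4) - 3 = -45 - 21*√5/4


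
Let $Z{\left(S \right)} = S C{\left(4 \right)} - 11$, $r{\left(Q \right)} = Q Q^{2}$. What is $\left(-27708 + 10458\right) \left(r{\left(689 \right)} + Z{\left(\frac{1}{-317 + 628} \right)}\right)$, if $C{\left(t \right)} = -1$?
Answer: $- \frac{1754717225963250}{311} \approx -5.6422 \cdot 10^{12}$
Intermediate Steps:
$r{\left(Q \right)} = Q^{3}$
$Z{\left(S \right)} = -11 - S$ ($Z{\left(S \right)} = S \left(-1\right) - 11 = - S - 11 = -11 - S$)
$\left(-27708 + 10458\right) \left(r{\left(689 \right)} + Z{\left(\frac{1}{-317 + 628} \right)}\right) = \left(-27708 + 10458\right) \left(689^{3} - \left(11 + \frac{1}{-317 + 628}\right)\right) = - 17250 \left(327082769 - \frac{3422}{311}\right) = \left(-17250\right) \frac{101722737737}{311} = - \frac{1754717225963250}{311}$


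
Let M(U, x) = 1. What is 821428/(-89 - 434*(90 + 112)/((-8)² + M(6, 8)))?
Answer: -53392820/93453 ≈ -571.33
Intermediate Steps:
821428/(-89 - 434*(90 + 112)/((-8)² + M(6, 8))) = 821428/(-89 - 434*(90 + 112)/((-8)² + 1)) = 821428/(-89 - 87668/(64 + 1)) = 821428/(-89 - 87668/65) = 821428/(-93453/65) = 821428*(-65/93453) = -53392820/93453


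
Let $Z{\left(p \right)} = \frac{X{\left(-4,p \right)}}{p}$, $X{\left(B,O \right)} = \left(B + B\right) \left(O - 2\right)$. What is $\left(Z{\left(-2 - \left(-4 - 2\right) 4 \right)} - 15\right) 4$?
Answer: $- \frac{980}{11} \approx -89.091$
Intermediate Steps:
$X{\left(B,O \right)} = 2 B \left(-2 + O\right)$
$Z{\left(p \right)} = \frac{16 - 8 p}{p}$ ($Z{\left(p \right)} = \frac{2 \left(-4\right) \left(-2 + p\right)}{p} = \frac{16 - 8 p}{p}$)
$\left(Z{\left(-2 - \left(-4 - 2\right) 4 \right)} - 15\right) 4 = \left(\left(-8 + \frac{16}{-2 - \left(-4 - 2\right) 4}\right) - 15\right) 4 = \left(\left(-8 + \frac{16}{-2 - \left(-6\right) 4}\right) - 15\right) 4 = \left(\left(-8 + \frac{16}{-2 - -24}\right) - 15\right) 4 = \left(\left(-8 + \frac{16}{-2 + 24}\right) - 15\right) 4 = \left(\left(-8 + \frac{16}{22}\right) - 15\right) 4 = \left(\left(-8 + 16 \cdot \frac{1}{22}\right) - 15\right) 4 = \left(\left(-8 + \frac{8}{11}\right) - 15\right) 4 = \left(- \frac{80}{11} - 15\right) 4 = \left(- \frac{245}{11}\right) 4 = - \frac{980}{11}$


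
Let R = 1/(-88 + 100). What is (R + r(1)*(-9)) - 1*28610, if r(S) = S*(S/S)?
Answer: -343427/12 ≈ -28619.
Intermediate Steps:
R = 1/12 ≈ 0.083333
r(S) = S (r(S) = S*1 = S)
(R + r(1)*(-9)) - 1*28610 = (1/12 + 1*(-9)) - 1*28610 = (1/12 - 9) - 28610 = -107/12 - 28610 = -343427/12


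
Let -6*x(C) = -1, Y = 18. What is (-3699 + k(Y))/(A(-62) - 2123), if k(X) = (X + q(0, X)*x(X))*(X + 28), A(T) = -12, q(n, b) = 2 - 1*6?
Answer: 1741/1281 ≈ 1.3591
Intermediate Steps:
q(n, b) = -4 (q(n, b) = 2 - 6 = -4)
x(C) = ⅙ (x(C) = -⅙*(-1) = ⅙)
k(X) = (28 + X)*(-⅔ + X) (k(X) = (X - 4*⅙)*(X + 28) = (X - ⅔)*(28 + X) = (-⅔ + X)*(28 + X) = (28 + X)*(-⅔ + X))
(-3699 + k(Y))/(A(-62) - 2123) = (-3699 + (-56/3 + 18² + (82/3)*18))/(-12 - 2123) = (-3699 + (-56/3 + 324 + 492))/(-2135) = (-3699 + 2392/3)*(-1/2135) = -8705/3*(-1/2135) = 1741/1281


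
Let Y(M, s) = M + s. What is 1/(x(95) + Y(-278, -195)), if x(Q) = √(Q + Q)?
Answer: -473/223539 - √190/223539 ≈ -0.0021776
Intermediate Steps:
x(Q) = √2*√Q (x(Q) = √(2*Q) = √2*√Q)
1/(x(95) + Y(-278, -195)) = 1/(√2*√95 + (-278 - 195)) = 1/(√190 - 473) = 1/(-473 + √190)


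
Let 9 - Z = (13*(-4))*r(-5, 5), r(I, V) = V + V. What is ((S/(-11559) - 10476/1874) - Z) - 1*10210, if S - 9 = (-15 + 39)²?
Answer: -38790957608/3610261 ≈ -10745.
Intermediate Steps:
r(I, V) = 2*V
Z = 529 (Z = 9 - 13*(-4)*2*5 = 9 - (-52)*10 = 9 - 1*(-520) = 9 + 520 = 529)
S = 585 (S = 9 + (-15 + 39)² = 9 + 24² = 9 + 576 = 585)
((S/(-11559) - 10476/1874) - Z) - 1*10210 = ((585/(-11559) - 10476/1874) - 1*529) - 1*10210 = ((585*(-1/11559) - 10476*1/1874) - 529) - 10210 = ((-195/3853 - 5238/937) - 529) - 10210 = (-20364729/3610261 - 529) - 10210 = -1930192798/3610261 - 10210 = -38790957608/3610261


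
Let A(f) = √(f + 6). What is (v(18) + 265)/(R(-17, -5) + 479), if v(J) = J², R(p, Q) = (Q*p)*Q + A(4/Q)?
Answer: 4185/383 - 31*√130/766 ≈ 10.465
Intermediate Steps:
A(f) = √(6 + f)
R(p, Q) = √(6 + 4/Q) + p*Q² (R(p, Q) = (Q*p)*Q + √(6 + 4/Q) = p*Q² + √(6 + 4/Q) = √(6 + 4/Q) + p*Q²)
(v(18) + 265)/(R(-17, -5) + 479) = (18² + 265)/((√(6 + 4/(-5)) - 17*(-5)²) + 479) = (324 + 265)/((√(6 + 4*(-⅕)) - 17*25) + 479) = 589/((√(6 - ⅘) - 425) + 479) = 589/((√(26/5) - 425) + 479) = 589/((√130/5 - 425) + 479) = 589/((-425 + √130/5) + 479) = 589/(54 + √130/5)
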